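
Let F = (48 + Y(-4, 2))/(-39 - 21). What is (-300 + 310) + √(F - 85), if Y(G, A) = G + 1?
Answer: 10 + 7*I*√7/2 ≈ 10.0 + 9.2601*I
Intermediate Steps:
Y(G, A) = 1 + G
F = -¾ (F = (48 + (1 - 4))/(-39 - 21) = (48 - 3)/(-60) = 45*(-1/60) = -¾ ≈ -0.75000)
(-300 + 310) + √(F - 85) = (-300 + 310) + √(-¾ - 85) = 10 + √(-343/4) = 10 + 7*I*√7/2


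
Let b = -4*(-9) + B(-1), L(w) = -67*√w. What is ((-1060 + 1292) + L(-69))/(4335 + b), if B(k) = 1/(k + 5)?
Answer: 928/17485 - 268*I*√69/17485 ≈ 0.053074 - 0.12732*I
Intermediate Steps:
B(k) = 1/(5 + k)
b = 145/4 (b = -4*(-9) + 1/(5 - 1) = 36 + 1/4 = 36 + ¼ = 145/4 ≈ 36.250)
((-1060 + 1292) + L(-69))/(4335 + b) = ((-1060 + 1292) - 67*I*√69)/(4335 + 145/4) = (232 - 67*I*√69)/(17485/4) = (232 - 67*I*√69)*(4/17485) = 928/17485 - 268*I*√69/17485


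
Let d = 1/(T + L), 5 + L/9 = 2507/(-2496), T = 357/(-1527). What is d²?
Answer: 179342086144/528271473000649 ≈ 0.00033949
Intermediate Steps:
T = -119/509 (T = 357*(-1/1527) = -119/509 ≈ -0.23379)
L = -44961/832 (L = -45 + 9*(2507/(-2496)) = -45 + 9*(2507*(-1/2496)) = -45 + 9*(-2507/2496) = -45 - 7521/832 = -44961/832 ≈ -54.040)
d = -423488/22984157 (d = 1/(-119/509 - 44961/832) = 1/(-22984157/423488) = -423488/22984157 ≈ -0.018425)
d² = (-423488/22984157)² = 179342086144/528271473000649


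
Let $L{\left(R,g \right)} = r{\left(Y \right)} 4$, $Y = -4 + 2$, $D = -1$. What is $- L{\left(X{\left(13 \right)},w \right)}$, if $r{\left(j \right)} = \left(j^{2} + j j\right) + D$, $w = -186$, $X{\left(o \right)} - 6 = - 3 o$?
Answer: $-28$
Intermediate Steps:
$X{\left(o \right)} = 6 - 3 o$
$Y = -2$
$r{\left(j \right)} = -1 + 2 j^{2}$ ($r{\left(j \right)} = \left(j^{2} + j j\right) - 1 = \left(j^{2} + j^{2}\right) - 1 = 2 j^{2} - 1 = -1 + 2 j^{2}$)
$L{\left(R,g \right)} = 28$ ($L{\left(R,g \right)} = \left(-1 + 2 \left(-2\right)^{2}\right) 4 = \left(-1 + 2 \cdot 4\right) 4 = \left(-1 + 8\right) 4 = 7 \cdot 4 = 28$)
$- L{\left(X{\left(13 \right)},w \right)} = \left(-1\right) 28 = -28$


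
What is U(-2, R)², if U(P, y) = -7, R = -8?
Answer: 49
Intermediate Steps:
U(-2, R)² = (-7)² = 49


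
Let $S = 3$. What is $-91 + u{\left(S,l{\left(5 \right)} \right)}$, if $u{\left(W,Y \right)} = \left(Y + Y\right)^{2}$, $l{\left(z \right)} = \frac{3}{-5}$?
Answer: $- \frac{2239}{25} \approx -89.56$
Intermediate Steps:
$l{\left(z \right)} = - \frac{3}{5}$ ($l{\left(z \right)} = 3 \left(- \frac{1}{5}\right) = - \frac{3}{5}$)
$u{\left(W,Y \right)} = 4 Y^{2}$ ($u{\left(W,Y \right)} = \left(2 Y\right)^{2} = 4 Y^{2}$)
$-91 + u{\left(S,l{\left(5 \right)} \right)} = -91 + 4 \left(- \frac{3}{5}\right)^{2} = -91 + 4 \cdot \frac{9}{25} = -91 + \frac{36}{25} = - \frac{2239}{25}$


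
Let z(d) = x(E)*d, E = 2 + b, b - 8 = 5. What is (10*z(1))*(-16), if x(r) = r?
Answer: -2400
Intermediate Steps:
b = 13 (b = 8 + 5 = 13)
E = 15 (E = 2 + 13 = 15)
z(d) = 15*d
(10*z(1))*(-16) = (10*(15*1))*(-16) = (10*15)*(-16) = 150*(-16) = -2400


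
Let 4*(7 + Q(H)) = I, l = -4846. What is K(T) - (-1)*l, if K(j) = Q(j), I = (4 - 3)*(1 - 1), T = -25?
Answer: -4853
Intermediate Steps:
I = 0 (I = 1*0 = 0)
Q(H) = -7 (Q(H) = -7 + (1/4)*0 = -7 + 0 = -7)
K(j) = -7
K(T) - (-1)*l = -7 - (-1)*(-4846) = -7 - 1*4846 = -7 - 4846 = -4853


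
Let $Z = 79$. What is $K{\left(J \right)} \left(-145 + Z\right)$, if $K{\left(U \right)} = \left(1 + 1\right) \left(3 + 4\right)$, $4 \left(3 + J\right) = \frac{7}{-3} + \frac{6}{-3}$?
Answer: $-924$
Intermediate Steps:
$J = - \frac{49}{12}$ ($J = -3 + \frac{\frac{7}{-3} + \frac{6}{-3}}{4} = -3 + \frac{7 \left(- \frac{1}{3}\right) + 6 \left(- \frac{1}{3}\right)}{4} = -3 + \frac{- \frac{7}{3} - 2}{4} = -3 + \frac{1}{4} \left(- \frac{13}{3}\right) = -3 - \frac{13}{12} = - \frac{49}{12} \approx -4.0833$)
$K{\left(U \right)} = 14$ ($K{\left(U \right)} = 2 \cdot 7 = 14$)
$K{\left(J \right)} \left(-145 + Z\right) = 14 \left(-145 + 79\right) = 14 \left(-66\right) = -924$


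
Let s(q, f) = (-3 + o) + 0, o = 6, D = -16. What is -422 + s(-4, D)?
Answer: -419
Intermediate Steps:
s(q, f) = 3 (s(q, f) = (-3 + 6) + 0 = 3 + 0 = 3)
-422 + s(-4, D) = -422 + 3 = -419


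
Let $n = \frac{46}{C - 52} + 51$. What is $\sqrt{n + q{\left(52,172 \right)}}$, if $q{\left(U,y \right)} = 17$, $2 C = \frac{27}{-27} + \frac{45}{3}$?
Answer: $\frac{\sqrt{15070}}{15} \approx 8.184$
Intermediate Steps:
$C = 7$ ($C = \frac{\frac{27}{-27} + \frac{45}{3}}{2} = \frac{27 \left(- \frac{1}{27}\right) + 45 \cdot \frac{1}{3}}{2} = \frac{-1 + 15}{2} = \frac{1}{2} \cdot 14 = 7$)
$n = \frac{2249}{45}$ ($n = \frac{46}{7 - 52} + 51 = \frac{46}{-45} + 51 = 46 \left(- \frac{1}{45}\right) + 51 = - \frac{46}{45} + 51 = \frac{2249}{45} \approx 49.978$)
$\sqrt{n + q{\left(52,172 \right)}} = \sqrt{\frac{2249}{45} + 17} = \sqrt{\frac{3014}{45}} = \frac{\sqrt{15070}}{15}$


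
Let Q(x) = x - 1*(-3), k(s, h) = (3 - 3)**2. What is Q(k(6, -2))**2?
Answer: 9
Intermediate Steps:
k(s, h) = 0 (k(s, h) = 0**2 = 0)
Q(x) = 3 + x (Q(x) = x + 3 = 3 + x)
Q(k(6, -2))**2 = (3 + 0)**2 = 3**2 = 9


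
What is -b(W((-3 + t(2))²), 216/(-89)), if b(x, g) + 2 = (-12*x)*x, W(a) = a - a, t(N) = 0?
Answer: 2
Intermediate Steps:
W(a) = 0
b(x, g) = -2 - 12*x² (b(x, g) = -2 + (-12*x)*x = -2 - 12*x²)
-b(W((-3 + t(2))²), 216/(-89)) = -(-2 - 12*0²) = -(-2 - 12*0) = -(-2 + 0) = -1*(-2) = 2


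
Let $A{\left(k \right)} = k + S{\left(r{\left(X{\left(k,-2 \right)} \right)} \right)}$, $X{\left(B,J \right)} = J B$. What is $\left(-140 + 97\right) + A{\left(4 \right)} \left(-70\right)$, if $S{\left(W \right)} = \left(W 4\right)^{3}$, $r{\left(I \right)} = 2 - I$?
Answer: $-4480323$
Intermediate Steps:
$X{\left(B,J \right)} = B J$
$S{\left(W \right)} = 64 W^{3}$ ($S{\left(W \right)} = \left(4 W\right)^{3} = 64 W^{3}$)
$A{\left(k \right)} = k + 64 \left(2 + 2 k\right)^{3}$ ($A{\left(k \right)} = k + 64 \left(2 - k \left(-2\right)\right)^{3} = k + 64 \left(2 - - 2 k\right)^{3} = k + 64 \left(2 + 2 k\right)^{3}$)
$\left(-140 + 97\right) + A{\left(4 \right)} \left(-70\right) = \left(-140 + 97\right) + \left(4 + 512 \left(1 + 4\right)^{3}\right) \left(-70\right) = -43 + \left(4 + 512 \cdot 5^{3}\right) \left(-70\right) = -43 + \left(4 + 512 \cdot 125\right) \left(-70\right) = -43 + \left(4 + 64000\right) \left(-70\right) = -43 + 64004 \left(-70\right) = -43 - 4480280 = -4480323$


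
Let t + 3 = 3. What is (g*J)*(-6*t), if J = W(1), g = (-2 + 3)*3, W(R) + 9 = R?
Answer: 0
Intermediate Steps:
t = 0 (t = -3 + 3 = 0)
W(R) = -9 + R
g = 3 (g = 1*3 = 3)
J = -8 (J = -9 + 1 = -8)
(g*J)*(-6*t) = (3*(-8))*(-6*0) = -24*0 = 0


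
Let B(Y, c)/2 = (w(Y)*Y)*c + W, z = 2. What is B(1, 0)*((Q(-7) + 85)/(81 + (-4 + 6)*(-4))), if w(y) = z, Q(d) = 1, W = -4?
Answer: -688/73 ≈ -9.4247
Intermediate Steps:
w(y) = 2
B(Y, c) = -8 + 4*Y*c (B(Y, c) = 2*((2*Y)*c - 4) = 2*(2*Y*c - 4) = 2*(-4 + 2*Y*c) = -8 + 4*Y*c)
B(1, 0)*((Q(-7) + 85)/(81 + (-4 + 6)*(-4))) = (-8 + 4*1*0)*((1 + 85)/(81 + (-4 + 6)*(-4))) = (-8 + 0)*(86/(81 + 2*(-4))) = -688/(81 - 8) = -688/73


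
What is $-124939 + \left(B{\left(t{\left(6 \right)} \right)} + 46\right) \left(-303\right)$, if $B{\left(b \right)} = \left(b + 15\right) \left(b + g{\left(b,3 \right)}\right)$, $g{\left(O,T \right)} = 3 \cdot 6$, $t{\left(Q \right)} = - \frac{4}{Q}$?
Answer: $- \frac{642467}{3} \approx -2.1416 \cdot 10^{5}$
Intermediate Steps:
$g{\left(O,T \right)} = 18$
$B{\left(b \right)} = \left(15 + b\right) \left(18 + b\right)$ ($B{\left(b \right)} = \left(b + 15\right) \left(b + 18\right) = \left(15 + b\right) \left(18 + b\right)$)
$-124939 + \left(B{\left(t{\left(6 \right)} \right)} + 46\right) \left(-303\right) = -124939 + \left(\left(270 + \left(- \frac{4}{6}\right)^{2} + 33 \left(- \frac{4}{6}\right)\right) + 46\right) \left(-303\right) = -124939 + \left(\left(270 + \left(\left(-4\right) \frac{1}{6}\right)^{2} + 33 \left(\left(-4\right) \frac{1}{6}\right)\right) + 46\right) \left(-303\right) = -124939 + \left(\left(270 + \left(- \frac{2}{3}\right)^{2} + 33 \left(- \frac{2}{3}\right)\right) + 46\right) \left(-303\right) = -124939 + \left(\left(270 + \frac{4}{9} - 22\right) + 46\right) \left(-303\right) = -124939 + \left(\frac{2236}{9} + 46\right) \left(-303\right) = -124939 + \frac{2650}{9} \left(-303\right) = -124939 - \frac{267650}{3} = - \frac{642467}{3}$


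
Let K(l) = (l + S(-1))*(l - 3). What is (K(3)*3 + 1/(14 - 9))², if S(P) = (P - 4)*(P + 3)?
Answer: 1/25 ≈ 0.040000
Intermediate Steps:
S(P) = (-4 + P)*(3 + P)
K(l) = (-10 + l)*(-3 + l) (K(l) = (l + (-12 + (-1)² - 1*(-1)))*(l - 3) = (l + (-12 + 1 + 1))*(-3 + l) = (l - 10)*(-3 + l) = (-10 + l)*(-3 + l))
(K(3)*3 + 1/(14 - 9))² = ((30 + 3² - 13*3)*3 + 1/(14 - 9))² = ((30 + 9 - 39)*3 + 1/5)² = (0*3 + ⅕)² = (0 + ⅕)² = (⅕)² = 1/25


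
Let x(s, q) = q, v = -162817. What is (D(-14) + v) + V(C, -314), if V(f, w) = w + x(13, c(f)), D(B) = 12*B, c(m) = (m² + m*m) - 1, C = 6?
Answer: -163228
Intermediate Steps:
c(m) = -1 + 2*m² (c(m) = (m² + m²) - 1 = 2*m² - 1 = -1 + 2*m²)
V(f, w) = -1 + w + 2*f² (V(f, w) = w + (-1 + 2*f²) = -1 + w + 2*f²)
(D(-14) + v) + V(C, -314) = (12*(-14) - 162817) + (-1 - 314 + 2*6²) = (-168 - 162817) + (-1 - 314 + 2*36) = -162985 + (-1 - 314 + 72) = -162985 - 243 = -163228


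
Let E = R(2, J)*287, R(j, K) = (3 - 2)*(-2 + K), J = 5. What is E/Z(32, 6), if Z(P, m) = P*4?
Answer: 861/128 ≈ 6.7266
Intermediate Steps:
Z(P, m) = 4*P
R(j, K) = -2 + K (R(j, K) = 1*(-2 + K) = -2 + K)
E = 861 (E = (-2 + 5)*287 = 3*287 = 861)
E/Z(32, 6) = 861/((4*32)) = 861/128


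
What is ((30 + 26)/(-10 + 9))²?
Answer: 3136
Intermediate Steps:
((30 + 26)/(-10 + 9))² = (56/(-1))² = (56*(-1))² = (-56)² = 3136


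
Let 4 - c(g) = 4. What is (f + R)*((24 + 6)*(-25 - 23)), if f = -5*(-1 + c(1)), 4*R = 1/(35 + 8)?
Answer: -309960/43 ≈ -7208.4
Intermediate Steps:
c(g) = 0 (c(g) = 4 - 1*4 = 4 - 4 = 0)
R = 1/172 (R = 1/(4*(35 + 8)) = (¼)/43 = (¼)*(1/43) = 1/172 ≈ 0.0058140)
f = 5 (f = -5*(-1 + 0) = -5*(-1) = 5)
(f + R)*((24 + 6)*(-25 - 23)) = (5 + 1/172)*((24 + 6)*(-25 - 23)) = 861*(30*(-48))/172 = (861/172)*(-1440) = -309960/43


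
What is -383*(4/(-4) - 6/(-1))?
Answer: -1915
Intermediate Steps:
-383*(4/(-4) - 6/(-1)) = -383*(4*(-¼) - 6*(-1)) = -383*(-1 + 6) = -383*5 = -1915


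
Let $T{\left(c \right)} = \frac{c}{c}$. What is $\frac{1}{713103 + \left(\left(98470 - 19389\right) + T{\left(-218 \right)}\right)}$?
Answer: $\frac{1}{792185} \approx 1.2623 \cdot 10^{-6}$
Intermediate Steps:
$T{\left(c \right)} = 1$
$\frac{1}{713103 + \left(\left(98470 - 19389\right) + T{\left(-218 \right)}\right)} = \frac{1}{713103 + \left(\left(98470 - 19389\right) + 1\right)} = \frac{1}{713103 + \left(79081 + 1\right)} = \frac{1}{713103 + 79082} = \frac{1}{792185}$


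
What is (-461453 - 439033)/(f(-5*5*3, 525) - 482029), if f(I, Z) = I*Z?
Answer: 450243/260702 ≈ 1.7270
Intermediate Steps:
(-461453 - 439033)/(f(-5*5*3, 525) - 482029) = (-461453 - 439033)/((-5*5*3)*525 - 482029) = -900486/(-25*3*525 - 482029) = -900486/(-75*525 - 482029) = -900486/(-39375 - 482029) = -900486/(-521404) = -900486*(-1/521404) = 450243/260702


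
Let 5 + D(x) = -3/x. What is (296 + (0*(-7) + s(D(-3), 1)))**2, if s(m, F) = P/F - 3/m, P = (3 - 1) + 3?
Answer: 1456849/16 ≈ 91053.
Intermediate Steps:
P = 5 (P = 2 + 3 = 5)
D(x) = -5 - 3/x
s(m, F) = -3/m + 5/F (s(m, F) = 5/F - 3/m = -3/m + 5/F)
(296 + (0*(-7) + s(D(-3), 1)))**2 = (296 + (0*(-7) + (-3/(-5 - 3/(-3)) + 5/1)))**2 = (296 + (0 + (-3/(-5 - 3*(-1/3)) + 5*1)))**2 = (296 + (0 + (-3/(-5 + 1) + 5)))**2 = (296 + (0 + (-3/(-4) + 5)))**2 = (296 + (0 + (-3*(-1/4) + 5)))**2 = (296 + (0 + (3/4 + 5)))**2 = (296 + (0 + 23/4))**2 = (296 + 23/4)**2 = (1207/4)**2 = 1456849/16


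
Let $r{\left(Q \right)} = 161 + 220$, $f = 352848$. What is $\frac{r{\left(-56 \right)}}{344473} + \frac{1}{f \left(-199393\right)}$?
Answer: $\frac{26805415157111}{24235543029073872} \approx 0.001106$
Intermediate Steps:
$r{\left(Q \right)} = 381$
$\frac{r{\left(-56 \right)}}{344473} + \frac{1}{f \left(-199393\right)} = \frac{381}{344473} + \frac{1}{352848 \left(-199393\right)} = 381 \cdot \frac{1}{344473} + \frac{1}{352848} \left(- \frac{1}{199393}\right) = \frac{381}{344473} - \frac{1}{70355421264} = \frac{26805415157111}{24235543029073872}$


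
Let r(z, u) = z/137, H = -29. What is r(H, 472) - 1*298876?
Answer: -40946041/137 ≈ -2.9888e+5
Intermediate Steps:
r(z, u) = z/137 (r(z, u) = z*(1/137) = z/137)
r(H, 472) - 1*298876 = (1/137)*(-29) - 1*298876 = -29/137 - 298876 = -40946041/137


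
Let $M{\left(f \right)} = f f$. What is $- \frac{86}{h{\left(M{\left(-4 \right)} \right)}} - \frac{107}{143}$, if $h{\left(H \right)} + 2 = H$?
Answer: $- \frac{6898}{1001} \approx -6.8911$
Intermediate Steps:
$M{\left(f \right)} = f^{2}$
$h{\left(H \right)} = -2 + H$
$- \frac{86}{h{\left(M{\left(-4 \right)} \right)}} - \frac{107}{143} = - \frac{86}{-2 + \left(-4\right)^{2}} - \frac{107}{143} = - \frac{86}{-2 + 16} - \frac{107}{143} = - \frac{86}{14} - \frac{107}{143} = \left(-86\right) \frac{1}{14} - \frac{107}{143} = - \frac{43}{7} - \frac{107}{143} = - \frac{6898}{1001}$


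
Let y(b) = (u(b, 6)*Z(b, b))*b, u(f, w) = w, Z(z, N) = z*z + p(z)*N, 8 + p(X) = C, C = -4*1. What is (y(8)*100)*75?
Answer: -11520000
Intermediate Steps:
C = -4
p(X) = -12 (p(X) = -8 - 4 = -12)
Z(z, N) = z² - 12*N (Z(z, N) = z*z - 12*N = z² - 12*N)
y(b) = b*(-72*b + 6*b²) (y(b) = (6*(b² - 12*b))*b = (-72*b + 6*b²)*b = b*(-72*b + 6*b²))
(y(8)*100)*75 = ((6*8²*(-12 + 8))*100)*75 = ((6*64*(-4))*100)*75 = -1536*100*75 = -153600*75 = -11520000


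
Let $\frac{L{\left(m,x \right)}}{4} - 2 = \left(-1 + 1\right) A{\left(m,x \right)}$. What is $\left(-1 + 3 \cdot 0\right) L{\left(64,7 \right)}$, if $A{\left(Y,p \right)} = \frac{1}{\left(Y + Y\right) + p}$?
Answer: $-8$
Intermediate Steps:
$A{\left(Y,p \right)} = \frac{1}{p + 2 Y}$ ($A{\left(Y,p \right)} = \frac{1}{2 Y + p} = \frac{1}{p + 2 Y}$)
$L{\left(m,x \right)} = 8$ ($L{\left(m,x \right)} = 8 + 4 \frac{-1 + 1}{x + 2 m} = 8 + 4 \frac{0}{x + 2 m} = 8 + 4 \cdot 0 = 8 + 0 = 8$)
$\left(-1 + 3 \cdot 0\right) L{\left(64,7 \right)} = \left(-1 + 3 \cdot 0\right) 8 = \left(-1 + 0\right) 8 = \left(-1\right) 8 = -8$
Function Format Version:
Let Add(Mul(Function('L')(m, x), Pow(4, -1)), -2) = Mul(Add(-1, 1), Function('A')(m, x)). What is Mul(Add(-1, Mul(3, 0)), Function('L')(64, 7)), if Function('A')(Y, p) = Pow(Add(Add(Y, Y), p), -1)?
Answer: -8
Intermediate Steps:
Function('A')(Y, p) = Pow(Add(p, Mul(2, Y)), -1) (Function('A')(Y, p) = Pow(Add(Mul(2, Y), p), -1) = Pow(Add(p, Mul(2, Y)), -1))
Function('L')(m, x) = 8 (Function('L')(m, x) = Add(8, Mul(4, Mul(Add(-1, 1), Pow(Add(x, Mul(2, m)), -1)))) = Add(8, Mul(4, Mul(0, Pow(Add(x, Mul(2, m)), -1)))) = Add(8, Mul(4, 0)) = Add(8, 0) = 8)
Mul(Add(-1, Mul(3, 0)), Function('L')(64, 7)) = Mul(Add(-1, Mul(3, 0)), 8) = Mul(Add(-1, 0), 8) = Mul(-1, 8) = -8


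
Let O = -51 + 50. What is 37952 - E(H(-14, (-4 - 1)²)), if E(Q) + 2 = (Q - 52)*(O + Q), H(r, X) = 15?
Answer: 38472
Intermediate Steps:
O = -1
E(Q) = -2 + (-1 + Q)*(-52 + Q) (E(Q) = -2 + (Q - 52)*(-1 + Q) = -2 + (-52 + Q)*(-1 + Q) = -2 + (-1 + Q)*(-52 + Q))
37952 - E(H(-14, (-4 - 1)²)) = 37952 - (50 + 15² - 53*15) = 37952 - (50 + 225 - 795) = 37952 - 1*(-520) = 37952 + 520 = 38472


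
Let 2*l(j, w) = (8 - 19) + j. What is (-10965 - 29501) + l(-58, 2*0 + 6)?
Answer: -81001/2 ≈ -40501.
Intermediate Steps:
l(j, w) = -11/2 + j/2 (l(j, w) = ((8 - 19) + j)/2 = (-11 + j)/2 = -11/2 + j/2)
(-10965 - 29501) + l(-58, 2*0 + 6) = (-10965 - 29501) + (-11/2 + (1/2)*(-58)) = -40466 + (-11/2 - 29) = -40466 - 69/2 = -81001/2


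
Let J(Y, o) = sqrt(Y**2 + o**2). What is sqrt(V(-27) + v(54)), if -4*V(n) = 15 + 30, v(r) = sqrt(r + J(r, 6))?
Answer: sqrt(-45 + 4*sqrt(6)*sqrt(9 + sqrt(82)))/2 ≈ 0.91745*I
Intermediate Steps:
v(r) = sqrt(r + sqrt(36 + r**2)) (v(r) = sqrt(r + sqrt(r**2 + 6**2)) = sqrt(r + sqrt(r**2 + 36)) = sqrt(r + sqrt(36 + r**2)))
V(n) = -45/4 (V(n) = -(15 + 30)/4 = -1/4*45 = -45/4)
sqrt(V(-27) + v(54)) = sqrt(-45/4 + sqrt(54 + sqrt(36 + 54**2))) = sqrt(-45/4 + sqrt(54 + sqrt(36 + 2916))) = sqrt(-45/4 + sqrt(54 + sqrt(2952))) = sqrt(-45/4 + sqrt(54 + 6*sqrt(82)))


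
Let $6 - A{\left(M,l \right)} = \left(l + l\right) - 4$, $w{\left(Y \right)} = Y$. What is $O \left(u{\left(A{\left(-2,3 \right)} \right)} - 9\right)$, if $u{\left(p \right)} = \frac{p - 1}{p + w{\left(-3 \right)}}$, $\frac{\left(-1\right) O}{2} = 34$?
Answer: $408$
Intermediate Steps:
$O = -68$ ($O = \left(-2\right) 34 = -68$)
$A{\left(M,l \right)} = 10 - 2 l$ ($A{\left(M,l \right)} = 6 - \left(\left(l + l\right) - 4\right) = 6 - \left(2 l - 4\right) = 6 - \left(-4 + 2 l\right) = 10 - 2 l$)
$u{\left(p \right)} = \frac{-1 + p}{-3 + p}$ ($u{\left(p \right)} = \frac{p - 1}{p - 3} = \frac{-1 + p}{-3 + p}$)
$O \left(u{\left(A{\left(-2,3 \right)} \right)} - 9\right) = - 68 \left(\frac{-1 + \left(10 - 6\right)}{-3 + \left(10 - 6\right)} - 9\right) = - 68 \left(\frac{-1 + 4}{-3 + 4} - 9\right) = - 68 \left(1^{-1} \cdot 3 - 9\right) = - 68 \left(1 \cdot 3 - 9\right) = - 68 \left(3 - 9\right) = \left(-68\right) \left(-6\right) = 408$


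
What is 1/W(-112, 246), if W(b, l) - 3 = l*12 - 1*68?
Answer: 1/2887 ≈ 0.00034638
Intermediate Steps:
W(b, l) = -65 + 12*l (W(b, l) = 3 + (l*12 - 1*68) = 3 + (12*l - 68) = 3 + (-68 + 12*l) = -65 + 12*l)
1/W(-112, 246) = 1/(-65 + 12*246) = 1/(-65 + 2952) = 1/2887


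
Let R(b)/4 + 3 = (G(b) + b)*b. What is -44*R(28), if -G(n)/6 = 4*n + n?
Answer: 4002064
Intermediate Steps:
G(n) = -30*n (G(n) = -6*(4*n + n) = -30*n)
R(b) = -12 - 116*b² (R(b) = -12 + 4*((-30*b + b)*b) = -12 + 4*((-29*b)*b) = -12 + 4*(-29*b²) = -12 - 116*b²)
-44*R(28) = -44*(-12 - 116*28²) = -44*(-12 - 116*784) = -44*(-12 - 90944) = -44*(-90956) = 4002064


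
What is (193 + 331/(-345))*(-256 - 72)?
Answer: -21731312/345 ≈ -62989.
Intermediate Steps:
(193 + 331/(-345))*(-256 - 72) = (193 + 331*(-1/345))*(-328) = (193 - 331/345)*(-328) = (66254/345)*(-328) = -21731312/345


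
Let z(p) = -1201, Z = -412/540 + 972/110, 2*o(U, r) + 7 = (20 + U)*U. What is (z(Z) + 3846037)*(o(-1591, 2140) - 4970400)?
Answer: -14305377494628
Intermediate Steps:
o(U, r) = -7/2 + U*(20 + U)/2 (o(U, r) = -7/2 + ((20 + U)*U)/2 = -7/2 + (U*(20 + U))/2 = -7/2 + U*(20 + U)/2)
Z = 11989/1485 (Z = -412*1/540 + 972*(1/110) = -103/135 + 486/55 = 11989/1485 ≈ 8.0734)
(z(Z) + 3846037)*(o(-1591, 2140) - 4970400) = (-1201 + 3846037)*((-7/2 + (1/2)*(-1591)**2 + 10*(-1591)) - 4970400) = 3844836*((-7/2 + (1/2)*2531281 - 15910) - 4970400) = 3844836*((-7/2 + 2531281/2 - 15910) - 4970400) = 3844836*(1249727 - 4970400) = 3844836*(-3720673) = -14305377494628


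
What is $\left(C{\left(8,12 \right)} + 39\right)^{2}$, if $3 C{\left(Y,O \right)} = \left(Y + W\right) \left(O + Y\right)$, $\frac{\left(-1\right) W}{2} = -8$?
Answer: $39601$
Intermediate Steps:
$W = 16$ ($W = \left(-2\right) \left(-8\right) = 16$)
$C{\left(Y,O \right)} = \frac{\left(16 + Y\right) \left(O + Y\right)}{3}$ ($C{\left(Y,O \right)} = \frac{\left(Y + 16\right) \left(O + Y\right)}{3} = \frac{\left(16 + Y\right) \left(O + Y\right)}{3}$)
$\left(C{\left(8,12 \right)} + 39\right)^{2} = \left(\left(\frac{8^{2}}{3} + \frac{16}{3} \cdot 12 + \frac{16}{3} \cdot 8 + \frac{1}{3} \cdot 12 \cdot 8\right) + 39\right)^{2} = \left(\left(\frac{1}{3} \cdot 64 + 64 + \frac{128}{3} + 32\right) + 39\right)^{2} = \left(\left(\frac{64}{3} + 64 + \frac{128}{3} + 32\right) + 39\right)^{2} = \left(160 + 39\right)^{2} = 199^{2} = 39601$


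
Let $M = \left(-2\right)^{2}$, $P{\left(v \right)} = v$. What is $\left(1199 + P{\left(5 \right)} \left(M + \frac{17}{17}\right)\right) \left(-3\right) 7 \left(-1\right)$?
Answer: $25704$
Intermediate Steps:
$M = 4$
$\left(1199 + P{\left(5 \right)} \left(M + \frac{17}{17}\right)\right) \left(-3\right) 7 \left(-1\right) = \left(1199 + 5 \left(4 + \frac{17}{17}\right)\right) \left(-3\right) 7 \left(-1\right) = \left(1199 + 5 \left(4 + 17 \cdot \frac{1}{17}\right)\right) \left(\left(-21\right) \left(-1\right)\right) = \left(1199 + 5 \left(4 + 1\right)\right) 21 = \left(1199 + 5 \cdot 5\right) 21 = \left(1199 + 25\right) 21 = 1224 \cdot 21 = 25704$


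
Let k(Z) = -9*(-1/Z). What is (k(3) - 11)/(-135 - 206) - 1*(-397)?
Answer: 135385/341 ≈ 397.02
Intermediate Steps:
k(Z) = 9/Z (k(Z) = -(-9)/Z = 9/Z)
(k(3) - 11)/(-135 - 206) - 1*(-397) = (9/3 - 11)/(-135 - 206) - 1*(-397) = (9*(⅓) - 11)/(-341) + 397 = (3 - 11)*(-1/341) + 397 = -8*(-1/341) + 397 = 8/341 + 397 = 135385/341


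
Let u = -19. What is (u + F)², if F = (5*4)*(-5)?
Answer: 14161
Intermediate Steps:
F = -100 (F = 20*(-5) = -100)
(u + F)² = (-19 - 100)² = (-119)² = 14161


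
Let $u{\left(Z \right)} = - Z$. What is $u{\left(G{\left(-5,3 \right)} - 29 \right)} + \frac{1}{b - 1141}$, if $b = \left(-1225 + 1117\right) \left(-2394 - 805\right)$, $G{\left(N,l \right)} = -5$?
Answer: $\frac{11707935}{344351} \approx 34.0$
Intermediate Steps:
$b = 345492$ ($b = \left(-108\right) \left(-3199\right) = 345492$)
$u{\left(G{\left(-5,3 \right)} - 29 \right)} + \frac{1}{b - 1141} = - (-5 - 29) + \frac{1}{345492 - 1141} = - (-5 - 29) + \frac{1}{344351} = \left(-1\right) \left(-34\right) + \frac{1}{344351} = 34 + \frac{1}{344351} = \frac{11707935}{344351}$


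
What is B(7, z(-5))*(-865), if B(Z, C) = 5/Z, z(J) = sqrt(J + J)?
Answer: -4325/7 ≈ -617.86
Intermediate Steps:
z(J) = sqrt(2)*sqrt(J) (z(J) = sqrt(2*J) = sqrt(2)*sqrt(J))
B(7, z(-5))*(-865) = (5/7)*(-865) = -4325/7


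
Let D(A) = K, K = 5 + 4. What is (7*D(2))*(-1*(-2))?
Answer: 126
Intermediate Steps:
K = 9
D(A) = 9
(7*D(2))*(-1*(-2)) = (7*9)*(-1*(-2)) = 63*2 = 126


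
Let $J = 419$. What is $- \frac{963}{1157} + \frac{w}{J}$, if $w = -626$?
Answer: $- \frac{1127779}{484783} \approx -2.3264$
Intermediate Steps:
$- \frac{963}{1157} + \frac{w}{J} = - \frac{963}{1157} - \frac{626}{419} = - \frac{1127779}{484783}$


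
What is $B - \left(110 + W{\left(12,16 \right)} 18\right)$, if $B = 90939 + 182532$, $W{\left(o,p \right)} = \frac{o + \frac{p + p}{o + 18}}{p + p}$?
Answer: $\frac{5467073}{20} \approx 2.7335 \cdot 10^{5}$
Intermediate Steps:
$W{\left(o,p \right)} = \frac{o + \frac{2 p}{18 + o}}{2 p}$
$B = 273471$
$B - \left(110 + W{\left(12,16 \right)} 18\right) = 273471 - \left(110 + \frac{16 + \frac{12^{2}}{2} + 9 \cdot 12}{16 \left(18 + 12\right)} 18\right) = 273471 - \left(110 + \frac{16 + \frac{1}{2} \cdot 144 + 108}{16 \cdot 30} \cdot 18\right) = 273471 - \left(110 + \frac{1}{16} \cdot \frac{1}{30} \left(16 + 72 + 108\right) 18\right) = 273471 - \left(110 + \frac{1}{16} \cdot \frac{1}{30} \cdot 196 \cdot 18\right) = 273471 - \left(110 + \frac{49}{120} \cdot 18\right) = 273471 - \left(110 + \frac{147}{20}\right) = 273471 - \frac{2347}{20} = \frac{5467073}{20}$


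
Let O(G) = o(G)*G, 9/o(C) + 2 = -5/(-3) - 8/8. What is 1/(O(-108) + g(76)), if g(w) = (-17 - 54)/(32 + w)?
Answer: 108/78661 ≈ 0.0013730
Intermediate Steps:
o(C) = -27/4 (o(C) = 9/(-2 + (-5/(-3) - 8/8)) = 9/(-2 + (-5*(-⅓) - 8*⅛)) = 9/(-2 + (5/3 - 1)) = 9/(-2 + ⅔) = 9/(-4/3) = 9*(-¾) = -27/4)
g(w) = -71/(32 + w)
O(G) = -27*G/4
1/(O(-108) + g(76)) = 1/(-27/4*(-108) - 71/(32 + 76)) = 1/(729 - 71/108) = 1/(78661/108) = 108/78661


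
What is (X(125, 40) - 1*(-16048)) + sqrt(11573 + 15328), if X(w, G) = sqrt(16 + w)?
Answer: 16048 + sqrt(141) + 21*sqrt(61) ≈ 16224.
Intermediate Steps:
(X(125, 40) - 1*(-16048)) + sqrt(11573 + 15328) = (sqrt(16 + 125) - 1*(-16048)) + sqrt(11573 + 15328) = (sqrt(141) + 16048) + sqrt(26901) = (16048 + sqrt(141)) + 21*sqrt(61) = 16048 + sqrt(141) + 21*sqrt(61)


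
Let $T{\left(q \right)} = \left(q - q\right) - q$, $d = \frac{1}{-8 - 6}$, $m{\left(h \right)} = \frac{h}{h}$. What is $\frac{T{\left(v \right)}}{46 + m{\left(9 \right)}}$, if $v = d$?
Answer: $\frac{1}{658} \approx 0.0015198$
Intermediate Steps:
$m{\left(h \right)} = 1$
$d = - \frac{1}{14}$ ($d = \frac{1}{-14} = - \frac{1}{14} \approx -0.071429$)
$v = - \frac{1}{14} \approx -0.071429$
$T{\left(q \right)} = - q$ ($T{\left(q \right)} = 0 - q = - q$)
$\frac{T{\left(v \right)}}{46 + m{\left(9 \right)}} = \frac{\left(-1\right) \left(- \frac{1}{14}\right)}{46 + 1} = \frac{1}{47} \cdot \frac{1}{14} = \frac{1}{658}$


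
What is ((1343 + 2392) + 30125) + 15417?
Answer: 49277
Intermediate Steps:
((1343 + 2392) + 30125) + 15417 = (3735 + 30125) + 15417 = 33860 + 15417 = 49277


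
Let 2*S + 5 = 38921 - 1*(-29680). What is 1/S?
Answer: 1/34298 ≈ 2.9156e-5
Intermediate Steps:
S = 34298 (S = -5/2 + (38921 - 1*(-29680))/2 = -5/2 + (38921 + 29680)/2 = -5/2 + (½)*68601 = -5/2 + 68601/2 = 34298)
1/S = 1/34298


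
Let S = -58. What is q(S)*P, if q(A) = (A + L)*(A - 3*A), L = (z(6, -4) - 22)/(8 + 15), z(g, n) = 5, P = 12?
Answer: -1880592/23 ≈ -81765.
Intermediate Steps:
L = -17/23 (L = (5 - 22)/(8 + 15) = -17/23 ≈ -0.73913)
q(A) = -2*A*(-17/23 + A) (q(A) = (A - 17/23)*(A - 3*A) = (-17/23 + A)*(-2*A) = -2*A*(-17/23 + A))
q(S)*P = ((2/23)*(-58)*(17 - 23*(-58)))*12 = ((2/23)*(-58)*(17 + 1334))*12 = ((2/23)*(-58)*1351)*12 = -156716/23*12 = -1880592/23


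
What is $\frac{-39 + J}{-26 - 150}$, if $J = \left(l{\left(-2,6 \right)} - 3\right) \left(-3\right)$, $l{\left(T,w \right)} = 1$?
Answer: $\frac{3}{16} \approx 0.1875$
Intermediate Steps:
$J = 6$ ($J = \left(1 - 3\right) \left(-3\right) = \left(-2\right) \left(-3\right) = 6$)
$\frac{-39 + J}{-26 - 150} = \frac{-39 + 6}{-26 - 150} = \frac{1}{-176} \left(-33\right) = \left(- \frac{1}{176}\right) \left(-33\right) = \frac{3}{16}$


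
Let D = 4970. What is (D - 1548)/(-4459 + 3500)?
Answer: -3422/959 ≈ -3.5683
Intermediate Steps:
(D - 1548)/(-4459 + 3500) = (4970 - 1548)/(-4459 + 3500) = 3422/(-959) = 3422*(-1/959) = -3422/959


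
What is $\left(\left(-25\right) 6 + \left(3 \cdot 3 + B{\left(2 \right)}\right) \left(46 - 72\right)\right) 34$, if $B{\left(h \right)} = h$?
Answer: $-14824$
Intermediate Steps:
$\left(\left(-25\right) 6 + \left(3 \cdot 3 + B{\left(2 \right)}\right) \left(46 - 72\right)\right) 34 = \left(\left(-25\right) 6 + \left(3 \cdot 3 + 2\right) \left(46 - 72\right)\right) 34 = \left(-150 + \left(9 + 2\right) \left(-26\right)\right) 34 = \left(-150 + 11 \left(-26\right)\right) 34 = \left(-150 - 286\right) 34 = \left(-436\right) 34 = -14824$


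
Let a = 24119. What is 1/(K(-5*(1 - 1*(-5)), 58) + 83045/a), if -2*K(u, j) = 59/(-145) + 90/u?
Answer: 3497255/17998918 ≈ 0.19430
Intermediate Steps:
K(u, j) = 59/290 - 45/u (K(u, j) = -(59/(-145) + 90/u)/2 = -(59*(-1/145) + 90/u)/2 = -(-59/145 + 90/u)/2 = 59/290 - 45/u)
1/(K(-5*(1 - 1*(-5)), 58) + 83045/a) = 1/((59/290 - 45*(-1/(5*(1 - 1*(-5))))) + 83045/24119) = 1/((59/290 - 45*(-1/(5*(1 + 5)))) + 83045*(1/24119)) = 1/((59/290 - 45/((-5*6))) + 83045/24119) = 1/((59/290 - 45/(-30)) + 83045/24119) = 1/((59/290 - 45*(-1/30)) + 83045/24119) = 1/((59/290 + 3/2) + 83045/24119) = 1/(247/145 + 83045/24119) = 1/(17998918/3497255) = 3497255/17998918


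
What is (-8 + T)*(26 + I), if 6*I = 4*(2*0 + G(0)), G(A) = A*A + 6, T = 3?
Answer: -150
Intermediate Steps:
G(A) = 6 + A**2 (G(A) = A**2 + 6 = 6 + A**2)
I = 4 (I = (4*(2*0 + (6 + 0**2)))/6 = (4*(0 + (6 + 0)))/6 = (4*(0 + 6))/6 = (4*6)/6 = (1/6)*24 = 4)
(-8 + T)*(26 + I) = (-8 + 3)*(26 + 4) = -5*30 = -150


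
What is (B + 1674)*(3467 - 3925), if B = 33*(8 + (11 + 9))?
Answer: -1189884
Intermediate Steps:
B = 924 (B = 33*(8 + 20) = 33*28 = 924)
(B + 1674)*(3467 - 3925) = (924 + 1674)*(3467 - 3925) = 2598*(-458) = -1189884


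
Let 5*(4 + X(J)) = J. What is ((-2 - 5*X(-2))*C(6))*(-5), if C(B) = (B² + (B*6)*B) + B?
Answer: -25800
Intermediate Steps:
X(J) = -4 + J/5
C(B) = B + 7*B² (C(B) = (B² + (6*B)*B) + B = (B² + 6*B²) + B = 7*B² + B = B + 7*B²)
((-2 - 5*X(-2))*C(6))*(-5) = ((-2 - 5*(-4 + (⅕)*(-2)))*(6*(1 + 7*6)))*(-5) = ((-2 - 5*(-4 - ⅖))*(6*(1 + 42)))*(-5) = ((-2 - 5*(-22/5))*(6*43))*(-5) = ((-2 + 22)*258)*(-5) = (20*258)*(-5) = 5160*(-5) = -25800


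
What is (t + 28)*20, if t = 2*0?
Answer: 560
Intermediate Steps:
t = 0
(t + 28)*20 = (0 + 28)*20 = 28*20 = 560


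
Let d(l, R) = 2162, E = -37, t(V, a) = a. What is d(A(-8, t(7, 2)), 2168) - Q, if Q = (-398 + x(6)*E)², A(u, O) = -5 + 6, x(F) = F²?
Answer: -2990738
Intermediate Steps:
A(u, O) = 1
Q = 2992900 (Q = (-398 + 6²*(-37))² = (-398 + 36*(-37))² = (-398 - 1332)² = (-1730)² = 2992900)
d(A(-8, t(7, 2)), 2168) - Q = 2162 - 1*2992900 = 2162 - 2992900 = -2990738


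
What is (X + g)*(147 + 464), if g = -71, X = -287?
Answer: -218738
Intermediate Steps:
(X + g)*(147 + 464) = (-287 - 71)*(147 + 464) = -358*611 = -218738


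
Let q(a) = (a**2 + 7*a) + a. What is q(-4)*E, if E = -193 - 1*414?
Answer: 9712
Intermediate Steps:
q(a) = a**2 + 8*a
E = -607 (E = -193 - 414 = -607)
q(-4)*E = -4*(8 - 4)*(-607) = -4*4*(-607) = -16*(-607) = 9712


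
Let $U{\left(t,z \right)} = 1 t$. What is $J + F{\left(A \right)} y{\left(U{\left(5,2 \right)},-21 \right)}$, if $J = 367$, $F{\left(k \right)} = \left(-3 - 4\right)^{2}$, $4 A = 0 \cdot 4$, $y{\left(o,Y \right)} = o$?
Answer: $612$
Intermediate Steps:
$U{\left(t,z \right)} = t$
$A = 0$ ($A = \frac{0 \cdot 4}{4} = \frac{1}{4} \cdot 0 = 0$)
$F{\left(k \right)} = 49$ ($F{\left(k \right)} = \left(-7\right)^{2} = 49$)
$J + F{\left(A \right)} y{\left(U{\left(5,2 \right)},-21 \right)} = 367 + 49 \cdot 5 = 367 + 245 = 612$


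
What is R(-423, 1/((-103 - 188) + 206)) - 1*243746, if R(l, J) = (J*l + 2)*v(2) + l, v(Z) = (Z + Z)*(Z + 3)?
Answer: -4148501/17 ≈ -2.4403e+5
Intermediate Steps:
v(Z) = 2*Z*(3 + Z) (v(Z) = (2*Z)*(3 + Z) = 2*Z*(3 + Z))
R(l, J) = 40 + l + 20*J*l (R(l, J) = (J*l + 2)*(2*2*(3 + 2)) + l = (2 + J*l)*(2*2*5) + l = (2 + J*l)*20 + l = (40 + 20*J*l) + l = 40 + l + 20*J*l)
R(-423, 1/((-103 - 188) + 206)) - 1*243746 = (40 - 423 + 20*(-423)/((-103 - 188) + 206)) - 1*243746 = (40 - 423 + 20*(-423)/(-291 + 206)) - 243746 = (40 - 423 + 20*(-423)/(-85)) - 243746 = (40 - 423 + 20*(-1/85)*(-423)) - 243746 = (40 - 423 + 1692/17) - 243746 = -4819/17 - 243746 = -4148501/17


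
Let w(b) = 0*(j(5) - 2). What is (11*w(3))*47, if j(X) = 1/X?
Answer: 0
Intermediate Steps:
w(b) = 0 (w(b) = 0*(1/5 - 2) = 0*(⅕ - 2) = 0*(-9/5) = 0)
(11*w(3))*47 = (11*0)*47 = 0*47 = 0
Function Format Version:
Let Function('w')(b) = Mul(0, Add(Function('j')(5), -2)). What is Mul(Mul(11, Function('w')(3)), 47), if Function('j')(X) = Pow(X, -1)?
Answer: 0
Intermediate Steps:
Function('w')(b) = 0 (Function('w')(b) = Mul(0, Add(Pow(5, -1), -2)) = Mul(0, Add(Rational(1, 5), -2)) = Mul(0, Rational(-9, 5)) = 0)
Mul(Mul(11, Function('w')(3)), 47) = Mul(Mul(11, 0), 47) = Mul(0, 47) = 0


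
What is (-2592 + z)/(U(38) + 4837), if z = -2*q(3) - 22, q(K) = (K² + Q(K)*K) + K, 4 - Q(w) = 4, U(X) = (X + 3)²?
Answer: -1319/3259 ≈ -0.40473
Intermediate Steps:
U(X) = (3 + X)²
Q(w) = 0 (Q(w) = 4 - 1*4 = 4 - 4 = 0)
q(K) = K + K² (q(K) = (K² + 0*K) + K = (K² + 0) + K = K² + K = K + K²)
z = -46 (z = -6*(1 + 3) - 22 = -6*4 - 22 = -2*12 - 22 = -24 - 22 = -46)
(-2592 + z)/(U(38) + 4837) = (-2592 - 46)/((3 + 38)² + 4837) = -2638/(41² + 4837) = -2638/(1681 + 4837) = -2638/6518 = -2638*1/6518 = -1319/3259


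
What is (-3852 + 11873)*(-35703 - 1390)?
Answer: -297522953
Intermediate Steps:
(-3852 + 11873)*(-35703 - 1390) = 8021*(-37093) = -297522953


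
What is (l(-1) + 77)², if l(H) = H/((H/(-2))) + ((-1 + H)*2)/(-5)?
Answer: 143641/25 ≈ 5745.6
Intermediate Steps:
l(H) = -8/5 - 2*H/5 (l(H) = H/((H*(-½))) + (-2 + 2*H)*(-⅕) = H/((-H/2)) + (⅖ - 2*H/5) = H*(-2/H) + (⅖ - 2*H/5) = -2 + (⅖ - 2*H/5) = -8/5 - 2*H/5)
(l(-1) + 77)² = ((-8/5 - ⅖*(-1)) + 77)² = ((-8/5 + ⅖) + 77)² = (-6/5 + 77)² = (379/5)² = 143641/25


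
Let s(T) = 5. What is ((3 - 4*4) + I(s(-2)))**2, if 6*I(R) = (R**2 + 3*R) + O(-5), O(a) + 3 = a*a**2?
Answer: 6889/9 ≈ 765.44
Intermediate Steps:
O(a) = -3 + a**3 (O(a) = -3 + a*a**2 = -3 + a**3)
I(R) = -64/3 + R/2 + R**2/6 (I(R) = ((R**2 + 3*R) + (-3 + (-5)**3))/6 = ((R**2 + 3*R) + (-3 - 125))/6 = ((R**2 + 3*R) - 128)/6 = (-128 + R**2 + 3*R)/6 = -64/3 + R/2 + R**2/6)
((3 - 4*4) + I(s(-2)))**2 = ((3 - 4*4) + (-64/3 + (1/2)*5 + (1/6)*5**2))**2 = ((3 - 16) + (-64/3 + 5/2 + (1/6)*25))**2 = (-13 + (-64/3 + 5/2 + 25/6))**2 = (-13 - 44/3)**2 = (-83/3)**2 = 6889/9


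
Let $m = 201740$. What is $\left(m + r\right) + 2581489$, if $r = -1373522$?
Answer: $1409707$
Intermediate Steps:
$\left(m + r\right) + 2581489 = \left(201740 - 1373522\right) + 2581489 = -1171782 + 2581489 = 1409707$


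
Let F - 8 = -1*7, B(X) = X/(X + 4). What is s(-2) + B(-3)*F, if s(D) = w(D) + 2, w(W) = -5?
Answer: -6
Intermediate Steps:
B(X) = X/(4 + X)
s(D) = -3 (s(D) = -5 + 2 = -3)
F = 1 (F = 8 - 1*7 = 8 - 7 = 1)
s(-2) + B(-3)*F = -3 - 3/(4 - 3)*1 = -3 - 3/1*1 = -3 - 3*1*1 = -3 - 3*1 = -3 - 3 = -6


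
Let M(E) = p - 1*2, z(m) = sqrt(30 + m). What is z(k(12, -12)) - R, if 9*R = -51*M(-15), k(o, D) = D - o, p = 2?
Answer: sqrt(6) ≈ 2.4495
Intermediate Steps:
M(E) = 0 (M(E) = 2 - 1*2 = 2 - 2 = 0)
R = 0 (R = (-51*0)/9 = (1/9)*0 = 0)
z(k(12, -12)) - R = sqrt(30 + (-12 - 1*12)) - 1*0 = sqrt(30 + (-12 - 12)) + 0 = sqrt(30 - 24) + 0 = sqrt(6) + 0 = sqrt(6)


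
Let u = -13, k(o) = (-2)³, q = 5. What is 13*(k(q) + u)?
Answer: -273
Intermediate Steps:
k(o) = -8
13*(k(q) + u) = 13*(-8 - 13) = 13*(-21) = -273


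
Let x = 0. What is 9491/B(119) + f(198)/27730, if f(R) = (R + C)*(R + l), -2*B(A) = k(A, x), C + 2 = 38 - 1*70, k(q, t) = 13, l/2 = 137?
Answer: -4452242/3055 ≈ -1457.4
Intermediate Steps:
l = 274 (l = 2*137 = 274)
C = -34 (C = -2 + (38 - 1*70) = -2 + (38 - 70) = -2 - 32 = -34)
B(A) = -13/2 (B(A) = -1/2*13 = -13/2)
f(R) = (-34 + R)*(274 + R) (f(R) = (R - 34)*(R + 274) = (-34 + R)*(274 + R))
9491/B(119) + f(198)/27730 = 9491/(-13/2) + (-9316 + 198**2 + 240*198)/27730 = 9491*(-2/13) + (-9316 + 39204 + 47520)*(1/27730) = -18982/13 + 77408*(1/27730) = -18982/13 + 656/235 = -4452242/3055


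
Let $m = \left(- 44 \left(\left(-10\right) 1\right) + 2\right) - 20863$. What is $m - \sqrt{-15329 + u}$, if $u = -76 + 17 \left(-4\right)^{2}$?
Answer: $-20421 - i \sqrt{15133} \approx -20421.0 - 123.02 i$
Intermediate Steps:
$m = -20421$ ($m = \left(\left(-44\right) \left(-10\right) + 2\right) - 20863 = \left(440 + 2\right) - 20863 = 442 - 20863 = -20421$)
$u = 196$ ($u = -76 + 17 \cdot 16 = -76 + 272 = 196$)
$m - \sqrt{-15329 + u} = -20421 - \sqrt{-15329 + 196} = -20421 - \sqrt{-15133} = -20421 - i \sqrt{15133}$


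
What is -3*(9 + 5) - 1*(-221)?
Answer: 179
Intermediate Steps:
-3*(9 + 5) - 1*(-221) = -3*14 + 221 = -42 + 221 = 179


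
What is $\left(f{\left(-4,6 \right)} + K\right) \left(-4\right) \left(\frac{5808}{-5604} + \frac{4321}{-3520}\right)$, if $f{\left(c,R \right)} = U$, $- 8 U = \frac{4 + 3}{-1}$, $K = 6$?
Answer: $\frac{3721587}{59776} \approx 62.259$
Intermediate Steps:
$U = \frac{7}{8}$ ($U = - \frac{\left(4 + 3\right) \frac{1}{-1}}{8} = - \frac{7 \left(-1\right)}{8} = \left(- \frac{1}{8}\right) \left(-7\right) = \frac{7}{8} \approx 0.875$)
$f{\left(c,R \right)} = \frac{7}{8}$
$\left(f{\left(-4,6 \right)} + K\right) \left(-4\right) \left(\frac{5808}{-5604} + \frac{4321}{-3520}\right) = \left(\frac{7}{8} + 6\right) \left(-4\right) \left(\frac{5808}{-5604} + \frac{4321}{-3520}\right) = \frac{55}{8} \left(-4\right) \left(5808 \left(- \frac{1}{5604}\right) + 4321 \left(- \frac{1}{3520}\right)\right) = - \frac{55 \left(- \frac{484}{467} - \frac{4321}{3520}\right)}{2} = \left(- \frac{55}{2}\right) \left(- \frac{3721587}{1643840}\right) = \frac{3721587}{59776}$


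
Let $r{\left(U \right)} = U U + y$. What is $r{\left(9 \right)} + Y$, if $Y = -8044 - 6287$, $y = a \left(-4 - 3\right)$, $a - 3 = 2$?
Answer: $-14285$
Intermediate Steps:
$a = 5$ ($a = 3 + 2 = 5$)
$y = -35$ ($y = 5 \left(-4 - 3\right) = 5 \left(-7\right) = -35$)
$r{\left(U \right)} = -35 + U^{2}$ ($r{\left(U \right)} = U U - 35 = U^{2} - 35 = -35 + U^{2}$)
$Y = -14331$
$r{\left(9 \right)} + Y = \left(-35 + 9^{2}\right) - 14331 = \left(-35 + 81\right) - 14331 = 46 - 14331 = -14285$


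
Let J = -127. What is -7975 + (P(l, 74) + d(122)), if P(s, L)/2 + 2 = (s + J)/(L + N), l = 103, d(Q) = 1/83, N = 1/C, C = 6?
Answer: -294727824/36935 ≈ -7979.6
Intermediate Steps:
N = ⅙ (N = 1/6 = ⅙ ≈ 0.16667)
d(Q) = 1/83
P(s, L) = -4 + 2*(-127 + s)/(⅙ + L) (P(s, L) = -4 + 2*((s - 127)/(L + ⅙)) = -4 + 2*((-127 + s)/(⅙ + L)) = -4 + 2*(-127 + s)/(⅙ + L))
-7975 + (P(l, 74) + d(122)) = -7975 + (4*(-382 - 6*74 + 3*103)/(1 + 6*74) + 1/83) = -7975 + (4*(-382 - 444 + 309)/(1 + 444) + 1/83) = -7975 + (4*(-517)/445 + 1/83) = -7975 + (4*(1/445)*(-517) + 1/83) = -7975 + (-2068/445 + 1/83) = -7975 - 171199/36935 = -294727824/36935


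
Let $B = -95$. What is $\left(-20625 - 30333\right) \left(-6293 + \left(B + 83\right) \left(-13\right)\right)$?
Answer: $312729246$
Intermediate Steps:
$\left(-20625 - 30333\right) \left(-6293 + \left(B + 83\right) \left(-13\right)\right) = \left(-20625 - 30333\right) \left(-6293 + \left(-95 + 83\right) \left(-13\right)\right) = - 50958 \left(-6293 - -156\right) = - 50958 \left(-6293 + 156\right) = \left(-50958\right) \left(-6137\right) = 312729246$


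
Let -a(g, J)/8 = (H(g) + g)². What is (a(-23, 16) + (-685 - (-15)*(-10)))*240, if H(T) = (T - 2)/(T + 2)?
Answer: -163707760/147 ≈ -1.1137e+6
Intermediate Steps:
H(T) = (-2 + T)/(2 + T)
a(g, J) = -8*(g + (-2 + g)/(2 + g))² (a(g, J) = -8*((-2 + g)/(2 + g) + g)² = -8*(g + (-2 + g)/(2 + g))²)
(a(-23, 16) + (-685 - (-15)*(-10)))*240 = (-8*(-2 - 23 - 23*(2 - 23))²/(2 - 23)² + (-685 - (-15)*(-10)))*240 = (-8*(-2 - 23 - 23*(-21))²/(-21)² + (-685 - 1*150))*240 = (-8*1/441*(-2 - 23 + 483)² + (-685 - 150))*240 = (-8*1/441*458² - 835)*240 = (-8*1/441*209764 - 835)*240 = (-1678112/441 - 835)*240 = -2046347/441*240 = -163707760/147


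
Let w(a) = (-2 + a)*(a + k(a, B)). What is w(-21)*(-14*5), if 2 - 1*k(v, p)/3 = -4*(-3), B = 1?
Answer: -82110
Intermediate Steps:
k(v, p) = -30 (k(v, p) = 6 - (-12)*(-3) = 6 - 3*12 = 6 - 36 = -30)
w(a) = (-30 + a)*(-2 + a) (w(a) = (-2 + a)*(a - 30) = (-2 + a)*(-30 + a) = (-30 + a)*(-2 + a))
w(-21)*(-14*5) = (60 + (-21)² - 32*(-21))*(-14*5) = (60 + 441 + 672)*(-70) = 1173*(-70) = -82110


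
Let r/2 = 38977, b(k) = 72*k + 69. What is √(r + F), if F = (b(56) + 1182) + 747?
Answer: 4*√5249 ≈ 289.80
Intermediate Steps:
b(k) = 69 + 72*k
F = 6030 (F = ((69 + 72*56) + 1182) + 747 = ((69 + 4032) + 1182) + 747 = (4101 + 1182) + 747 = 5283 + 747 = 6030)
r = 77954 (r = 2*38977 = 77954)
√(r + F) = √(77954 + 6030) = √83984 = 4*√5249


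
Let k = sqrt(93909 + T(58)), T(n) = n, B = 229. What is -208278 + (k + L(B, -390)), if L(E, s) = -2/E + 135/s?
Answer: -1240089325/5954 + sqrt(93967) ≈ -2.0797e+5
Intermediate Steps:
k = sqrt(93967) (k = sqrt(93909 + 58) = sqrt(93967) ≈ 306.54)
-208278 + (k + L(B, -390)) = -208278 + (sqrt(93967) + (-2/229 + 135/(-390))) = -208278 + (sqrt(93967) + (-2*1/229 + 135*(-1/390))) = -208278 + (sqrt(93967) + (-2/229 - 9/26)) = -208278 + (sqrt(93967) - 2113/5954) = -208278 + (-2113/5954 + sqrt(93967)) = -1240089325/5954 + sqrt(93967)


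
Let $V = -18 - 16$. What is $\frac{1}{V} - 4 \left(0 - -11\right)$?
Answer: $- \frac{1497}{34} \approx -44.029$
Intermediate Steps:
$V = -34$
$\frac{1}{V} - 4 \left(0 - -11\right) = \frac{1}{-34} - 4 \left(0 - -11\right) = - \frac{1}{34} - 4 \left(0 + 11\right) = - \frac{1}{34} - 44 = - \frac{1497}{34}$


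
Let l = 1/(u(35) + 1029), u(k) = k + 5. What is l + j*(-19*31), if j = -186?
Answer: 117113227/1069 ≈ 1.0955e+5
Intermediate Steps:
u(k) = 5 + k
l = 1/1069 (l = 1/((5 + 35) + 1029) = 1/(40 + 1029) = 1/1069 ≈ 0.00093545)
l + j*(-19*31) = 1/1069 - (-3534)*31 = 1/1069 - 186*(-589) = 1/1069 + 109554 = 117113227/1069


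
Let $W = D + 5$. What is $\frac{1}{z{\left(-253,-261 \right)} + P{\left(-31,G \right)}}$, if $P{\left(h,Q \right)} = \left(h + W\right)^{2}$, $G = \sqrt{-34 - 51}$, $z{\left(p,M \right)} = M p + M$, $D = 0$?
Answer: $\frac{1}{66448} \approx 1.5049 \cdot 10^{-5}$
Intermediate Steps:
$z{\left(p,M \right)} = M + M p$
$W = 5$ ($W = 0 + 5 = 5$)
$G = i \sqrt{85}$ ($G = \sqrt{-85} = i \sqrt{85} \approx 9.2195 i$)
$P{\left(h,Q \right)} = \left(5 + h\right)^{2}$ ($P{\left(h,Q \right)} = \left(h + 5\right)^{2} = \left(5 + h\right)^{2}$)
$\frac{1}{z{\left(-253,-261 \right)} + P{\left(-31,G \right)}} = \frac{1}{- 261 \left(1 - 253\right) + \left(5 - 31\right)^{2}} = \frac{1}{\left(-261\right) \left(-252\right) + \left(-26\right)^{2}} = \frac{1}{65772 + 676} = \frac{1}{66448}$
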